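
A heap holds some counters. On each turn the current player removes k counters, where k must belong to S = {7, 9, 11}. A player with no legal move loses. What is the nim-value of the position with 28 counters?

1

G(0) = 0
G(1) = mex{} = 0
G(2) = mex{} = 0
G(3) = mex{} = 0
G(4) = mex{} = 0
G(5) = mex{} = 0
G(6) = mex{} = 0
G(7) = mex{0} = 1
G(8) = mex{0} = 1
G(9) = mex{0,0} = 1
G(10) = mex{0,0} = 1
G(11) = mex{0,0,0} = 1
G(12) = mex{0,0,0} = 1
G(13) = mex{0,0,0} = 1
G(14) = mex{1,0,0} = 2
G(15) = mex{1,0,0} = 2
G(16) = mex{1,1,0} = 2
G(17) = mex{1,1,0} = 2
G(18) = mex{1,1,1} = 0
G(19) = mex{1,1,1} = 0
G(20) = mex{1,1,1} = 0
G(21) = mex{2,1,1} = 0
G(22) = mex{2,1,1} = 0
G(23) = mex{2,2,1} = 0
G(24) = mex{2,2,1} = 0
G(25) = mex{0,2,2} = 1
G(26) = mex{0,2,2} = 1
G(27) = mex{0,0,2} = 1
G(28) = mex{0,0,2} = 1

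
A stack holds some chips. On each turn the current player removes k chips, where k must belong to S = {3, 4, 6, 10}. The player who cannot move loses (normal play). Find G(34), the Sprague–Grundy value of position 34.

n :  0  1  2  3  4  5  6  7  8  9 10 11 12 13 14 15 16 17 18 19 20 21 22 23 24 25 26 27 28 29 30 31 32 33 34
G :  0  0  0  1  1  1  2  2  2  0  3  3  1  4  0  2  0  1  3  1  2  0  2  0  1  3  1  2  0  2  0  1  3  1  2

2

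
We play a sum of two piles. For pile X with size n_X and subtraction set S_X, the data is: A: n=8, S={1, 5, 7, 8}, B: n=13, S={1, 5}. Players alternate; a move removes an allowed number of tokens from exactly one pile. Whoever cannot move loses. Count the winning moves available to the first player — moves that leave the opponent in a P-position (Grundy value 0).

3

Pile A, S = {1, 5, 7, 8}:
G(0) = 0
G(1) = mex{0} = 1
G(2) = mex{1} = 0
G(3) = mex{0} = 1
G(4) = mex{1} = 0
G(5) = mex{0,0} = 1
G(6) = mex{1,1} = 0
G(7) = mex{0,0,0} = 1
G(8) = mex{1,1,1,0} = 2
G_A(8) = 2.
Pile B, S = {1, 5}:
n :  0  1  2  3  4  5  6  7  8  9 10 11 12 13
G :  0  1  0  1  0  1  0  1  0  1  0  1  0  1
G_B(13) = 1.
Combined Grundy value = 2 ⊕ 1 = 3.
A winning move leaves total XOR = 0, i.e. changes one component's Grundy value g to g ⊕ X where X is the current total.
Pile A: need g' = 2⊕3 = 1. Options: 8−1→G=1, 8−5→G=1, 8−7→G=1, 8−8→G=0. Hits: 3.
Pile B: need g' = 1⊕3 = 2. Options: 13−1→G=0, 13−5→G=0. Hits: 0.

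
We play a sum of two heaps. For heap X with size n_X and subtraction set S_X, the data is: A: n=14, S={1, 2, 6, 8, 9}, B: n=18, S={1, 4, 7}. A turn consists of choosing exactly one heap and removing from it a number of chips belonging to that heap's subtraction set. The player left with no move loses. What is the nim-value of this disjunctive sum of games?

Heap A, S = {1, 2, 6, 8, 9}:
G(0) = 0
G(1) = mex{0} = 1
G(2) = mex{1,0} = 2
G(3) = mex{2,1} = 0
G(4) = mex{0,2} = 1
G(5) = mex{1,0} = 2
G(6) = mex{2,1,0} = 3
G(7) = mex{3,2,1} = 0
G(8) = mex{0,3,2,0} = 1
G(9) = mex{1,0,0,1,0} = 2
G(10) = mex{2,1,1,2,1} = 0
G(11) = mex{0,2,2,0,2} = 1
G(12) = mex{1,0,3,1,0} = 2
G(13) = mex{2,1,0,2,1} = 3
G(14) = mex{3,2,1,3,2} = 0
G_A(14) = 0.
Heap B, S = {1, 4, 7}:
n :  0  1  2  3  4  5  6  7  8  9 10 11 12 13 14 15 16 17 18
G :  0  1  0  1  2  0  1  2  0  1  0  1  2  0  1  2  0  1  0
G_B(18) = 0.
Combined Grundy value = 0 ⊕ 0 = 0.

0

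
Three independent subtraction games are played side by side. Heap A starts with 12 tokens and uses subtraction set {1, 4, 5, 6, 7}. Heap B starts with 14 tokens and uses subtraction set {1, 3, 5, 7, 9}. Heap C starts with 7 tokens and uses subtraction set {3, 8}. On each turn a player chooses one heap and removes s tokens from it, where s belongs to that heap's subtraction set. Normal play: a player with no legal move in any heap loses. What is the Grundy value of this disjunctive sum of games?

Heap A, S = {1, 4, 5, 6, 7}:
G(0) = 0
G(1) = mex{0} = 1
G(2) = mex{1} = 0
G(3) = mex{0} = 1
G(4) = mex{1,0} = 2
G(5) = mex{2,1,0} = 3
G(6) = mex{3,0,1,0} = 2
G(7) = mex{2,1,0,1,0} = 3
G(8) = mex{3,2,1,0,1} = 4
G(9) = mex{4,3,2,1,0} = 5
G(10) = mex{5,2,3,2,1} = 0
G(11) = mex{0,3,2,3,2} = 1
G(12) = mex{1,4,3,2,3} = 0
G_A(12) = 0.
Heap B, S = {1, 3, 5, 7, 9}:
G(0) = 0
G(1) = mex{0} = 1
G(2) = mex{1} = 0
G(3) = mex{0,0} = 1
G(4) = mex{1,1} = 0
G(5) = mex{0,0,0} = 1
G(6) = mex{1,1,1} = 0
G(7) = mex{0,0,0,0} = 1
G(8) = mex{1,1,1,1} = 0
G(9) = mex{0,0,0,0,0} = 1
G(10) = mex{1,1,1,1,1} = 0
G(11) = mex{0,0,0,0,0} = 1
G(12) = mex{1,1,1,1,1} = 0
G(13) = mex{0,0,0,0,0} = 1
G(14) = mex{1,1,1,1,1} = 0
G_B(14) = 0.
Heap C, S = {3, 8}:
G(0) = 0
G(1) = mex{} = 0
G(2) = mex{} = 0
G(3) = mex{0} = 1
G(4) = mex{0} = 1
G(5) = mex{0} = 1
G(6) = mex{1} = 0
G(7) = mex{1} = 0
G_C(7) = 0.
Combined Grundy value = 0 ⊕ 0 ⊕ 0 = 0.

0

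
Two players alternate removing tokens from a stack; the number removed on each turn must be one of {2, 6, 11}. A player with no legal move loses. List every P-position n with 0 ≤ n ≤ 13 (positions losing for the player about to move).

G(0) = 0
G(1) = mex{} = 0
G(2) = mex{0} = 1
G(3) = mex{0} = 1
G(4) = mex{1} = 0
G(5) = mex{1} = 0
G(6) = mex{0,0} = 1
G(7) = mex{0,0} = 1
G(8) = mex{1,1} = 0
G(9) = mex{1,1} = 0
G(10) = mex{0,0} = 1
G(11) = mex{0,0,0} = 1
G(12) = mex{1,1,0} = 2
G(13) = mex{1,1,1} = 0
P-positions are exactly the n with G(n) = 0.

0, 1, 4, 5, 8, 9, 13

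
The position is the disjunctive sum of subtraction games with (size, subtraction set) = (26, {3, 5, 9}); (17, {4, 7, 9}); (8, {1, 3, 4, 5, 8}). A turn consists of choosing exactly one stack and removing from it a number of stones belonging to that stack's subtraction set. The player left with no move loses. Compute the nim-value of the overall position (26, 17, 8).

Stack A, S = {3, 5, 9}:
G(0) = 0
G(1) = mex{} = 0
G(2) = mex{} = 0
G(3) = mex{0} = 1
G(4) = mex{0} = 1
G(5) = mex{0,0} = 1
G(6) = mex{1,0} = 2
G(7) = mex{1,0} = 2
G(8) = mex{1,1} = 0
G(9) = mex{2,1,0} = 3
G(10) = mex{2,1,0} = 3
G(11) = mex{0,2,0} = 1
G(12) = mex{3,2,1} = 0
G(13) = mex{3,0,1} = 2
G(14) = mex{1,3,1} = 0
G(15) = mex{0,3,2} = 1
G(16) = mex{2,1,2} = 0
G(17) = mex{0,0,0} = 1
G(18) = mex{1,2,3} = 0
G(19) = mex{0,0,3} = 1
G(20) = mex{1,1,1} = 0
G(21) = mex{0,0,0} = 1
G(22) = mex{1,1,2} = 0
G(23) = mex{0,0,0} = 1
G(24) = mex{1,1,1} = 0
G(25) = mex{0,0,0} = 1
G(26) = mex{1,1,1} = 0
G_A(26) = 0.
Stack B, S = {4, 7, 9}:
G(0) = 0
G(1) = mex{} = 0
G(2) = mex{} = 0
G(3) = mex{} = 0
G(4) = mex{0} = 1
G(5) = mex{0} = 1
G(6) = mex{0} = 1
G(7) = mex{0,0} = 1
G(8) = mex{1,0} = 2
G(9) = mex{1,0,0} = 2
G(10) = mex{1,0,0} = 2
G(11) = mex{1,1,0} = 2
G(12) = mex{2,1,0} = 3
G(13) = mex{2,1,1} = 0
G(14) = mex{2,1,1} = 0
G(15) = mex{2,2,1} = 0
G(16) = mex{3,2,1} = 0
G(17) = mex{0,2,2} = 1
G_B(17) = 1.
Stack C, S = {1, 3, 4, 5, 8}:
n : 0 1 2 3 4 5 6 7 8
G : 0 1 0 1 2 3 2 3 4
G_C(8) = 4.
Combined Grundy value = 0 ⊕ 1 ⊕ 4 = 5.

5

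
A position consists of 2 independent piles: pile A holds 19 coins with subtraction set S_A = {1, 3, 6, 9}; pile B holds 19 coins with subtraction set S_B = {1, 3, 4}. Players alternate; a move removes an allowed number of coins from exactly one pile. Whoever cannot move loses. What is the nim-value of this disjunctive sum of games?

0

Pile A, S = {1, 3, 6, 9}:
G(0) = 0
G(1) = mex{0} = 1
G(2) = mex{1} = 0
G(3) = mex{0,0} = 1
G(4) = mex{1,1} = 0
G(5) = mex{0,0} = 1
G(6) = mex{1,1,0} = 2
G(7) = mex{2,0,1} = 3
G(8) = mex{3,1,0} = 2
G(9) = mex{2,2,1,0} = 3
G(10) = mex{3,3,0,1} = 2
G(11) = mex{2,2,1,0} = 3
G(12) = mex{3,3,2,1} = 0
G(13) = mex{0,2,3,0} = 1
G(14) = mex{1,3,2,1} = 0
G(15) = mex{0,0,3,2} = 1
G(16) = mex{1,1,2,3} = 0
G(17) = mex{0,0,3,2} = 1
G(18) = mex{1,1,0,3} = 2
G(19) = mex{2,0,1,2} = 3
G_A(19) = 3.
Pile B, S = {1, 3, 4}:
n :  0  1  2  3  4  5  6  7  8  9 10 11 12 13 14 15 16 17 18 19
G :  0  1  0  1  2  3  2  0  1  0  1  2  3  2  0  1  0  1  2  3
G_B(19) = 3.
Combined Grundy value = 3 ⊕ 3 = 0.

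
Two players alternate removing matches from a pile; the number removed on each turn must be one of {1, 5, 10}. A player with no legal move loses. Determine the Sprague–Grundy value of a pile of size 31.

G(0) = 0
G(1) = mex{0} = 1
G(2) = mex{1} = 0
G(3) = mex{0} = 1
G(4) = mex{1} = 0
G(5) = mex{0,0} = 1
G(6) = mex{1,1} = 0
G(7) = mex{0,0} = 1
G(8) = mex{1,1} = 0
G(9) = mex{0,0} = 1
G(10) = mex{1,1,0} = 2
G(11) = mex{2,0,1} = 3
G(12) = mex{3,1,0} = 2
G(13) = mex{2,0,1} = 3
G(14) = mex{3,1,0} = 2
G(15) = mex{2,2,1} = 0
G(16) = mex{0,3,0} = 1
G(17) = mex{1,2,1} = 0
G(18) = mex{0,3,0} = 1
G(19) = mex{1,2,1} = 0
G(20) = mex{0,0,2} = 1
G(21) = mex{1,1,3} = 0
G(22) = mex{0,0,2} = 1
G(23) = mex{1,1,3} = 0
G(24) = mex{0,0,2} = 1
G(25) = mex{1,1,0} = 2
G(26) = mex{2,0,1} = 3
G(27) = mex{3,1,0} = 2
G(28) = mex{2,0,1} = 3
G(29) = mex{3,1,0} = 2
G(30) = mex{2,2,1} = 0
G(31) = mex{0,3,0} = 1

1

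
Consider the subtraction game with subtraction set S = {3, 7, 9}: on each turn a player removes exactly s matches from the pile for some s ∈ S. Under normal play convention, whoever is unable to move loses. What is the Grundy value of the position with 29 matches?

1

n :  0  1  2  3  4  5  6  7  8  9 10 11 12 13 14 15 16 17 18 19 20 21 22 23 24 25 26 27 28 29
G :  0  0  0  1  1  1  0  2  2  1  3  3  0  2  0  1  0  1  0  1  0  1  0  1  0  1  0  1  0  1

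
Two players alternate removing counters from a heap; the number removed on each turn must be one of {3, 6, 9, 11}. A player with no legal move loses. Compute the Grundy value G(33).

G(0) = 0
G(1) = mex{} = 0
G(2) = mex{} = 0
G(3) = mex{0} = 1
G(4) = mex{0} = 1
G(5) = mex{0} = 1
G(6) = mex{1,0} = 2
G(7) = mex{1,0} = 2
G(8) = mex{1,0} = 2
G(9) = mex{2,1,0} = 3
G(10) = mex{2,1,0} = 3
G(11) = mex{2,1,0,0} = 3
G(12) = mex{3,2,1,0} = 4
G(13) = mex{3,2,1,0} = 4
G(14) = mex{3,2,1,1} = 0
G(15) = mex{4,3,2,1} = 0
G(16) = mex{4,3,2,1} = 0
G(17) = mex{0,3,2,2} = 1
G(18) = mex{0,4,3,2} = 1
G(19) = mex{0,4,3,2} = 1
G(20) = mex{1,0,3,3} = 2
G(21) = mex{1,0,4,3} = 2
G(22) = mex{1,0,4,3} = 2
G(23) = mex{2,1,0,4} = 3
G(24) = mex{2,1,0,4} = 3
G(25) = mex{2,1,0,0} = 3
G(26) = mex{3,2,1,0} = 4
G(27) = mex{3,2,1,0} = 4
G(28) = mex{3,2,1,1} = 0
G(29) = mex{4,3,2,1} = 0
G(30) = mex{4,3,2,1} = 0
G(31) = mex{0,3,2,2} = 1
G(32) = mex{0,4,3,2} = 1
G(33) = mex{0,4,3,2} = 1

1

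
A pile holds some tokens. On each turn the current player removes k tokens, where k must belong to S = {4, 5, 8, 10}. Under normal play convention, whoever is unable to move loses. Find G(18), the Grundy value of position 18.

G(0) = 0
G(1) = mex{} = 0
G(2) = mex{} = 0
G(3) = mex{} = 0
G(4) = mex{0} = 1
G(5) = mex{0,0} = 1
G(6) = mex{0,0} = 1
G(7) = mex{0,0} = 1
G(8) = mex{1,0,0} = 2
G(9) = mex{1,1,0} = 2
G(10) = mex{1,1,0,0} = 2
G(11) = mex{1,1,0,0} = 2
G(12) = mex{2,1,1,0} = 3
G(13) = mex{2,2,1,0} = 3
G(14) = mex{2,2,1,1} = 0
G(15) = mex{2,2,1,1} = 0
G(16) = mex{3,2,2,1} = 0
G(17) = mex{3,3,2,1} = 0
G(18) = mex{0,3,2,2} = 1

1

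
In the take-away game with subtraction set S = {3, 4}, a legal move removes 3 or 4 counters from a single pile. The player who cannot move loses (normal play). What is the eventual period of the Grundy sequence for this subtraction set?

7

n :  0  1  2  3  4  5  6  7  8  9 10 11 12 13 14 15
G :  0  0  0  1  1  1  2  0  0  0  1  1  1  2  0  0
G(n+7) = G(n) holds for n = 0,…,3 (a full window of length max(S) = 4), so the sequence is purely periodic with period 7.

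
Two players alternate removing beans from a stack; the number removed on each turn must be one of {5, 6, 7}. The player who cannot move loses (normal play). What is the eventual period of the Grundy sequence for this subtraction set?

n :  0  1  2  3  4  5  6  7  8  9 10 11 12 13 14 15 16 17 18 19 20 21 22 23 24 25
G :  0  0  0  0  0  1  1  1  1  1  2  2  0  0  0  0  0  1  1  1  1  1  2  2  0  0
G(n+12) = G(n) holds for n = 0,…,6 (a full window of length max(S) = 7), so the sequence is purely periodic with period 12.

12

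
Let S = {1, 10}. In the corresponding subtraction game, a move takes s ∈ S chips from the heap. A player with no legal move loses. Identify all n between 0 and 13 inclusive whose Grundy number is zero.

0, 2, 4, 6, 8, 11, 13

n :  0  1  2  3  4  5  6  7  8  9 10 11 12 13
G :  0  1  0  1  0  1  0  1  0  1  2  0  1  0
P-positions are exactly the n with G(n) = 0.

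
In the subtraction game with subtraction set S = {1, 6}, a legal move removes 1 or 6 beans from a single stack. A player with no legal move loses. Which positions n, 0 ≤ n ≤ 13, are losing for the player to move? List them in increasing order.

0, 2, 4, 7, 9, 11

n :  0  1  2  3  4  5  6  7  8  9 10 11 12 13
G :  0  1  0  1  0  1  2  0  1  0  1  0  1  2
P-positions are exactly the n with G(n) = 0.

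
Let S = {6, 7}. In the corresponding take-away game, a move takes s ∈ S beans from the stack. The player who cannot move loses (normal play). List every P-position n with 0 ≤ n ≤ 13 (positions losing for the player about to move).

n :  0  1  2  3  4  5  6  7  8  9 10 11 12 13
G :  0  0  0  0  0  0  1  1  1  1  1  1  2  0
P-positions are exactly the n with G(n) = 0.

0, 1, 2, 3, 4, 5, 13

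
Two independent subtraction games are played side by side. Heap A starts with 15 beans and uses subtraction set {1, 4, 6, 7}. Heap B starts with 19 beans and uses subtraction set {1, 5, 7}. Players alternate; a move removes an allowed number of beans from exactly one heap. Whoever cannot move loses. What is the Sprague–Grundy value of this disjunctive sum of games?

Heap A, S = {1, 4, 6, 7}:
n :  0  1  2  3  4  5  6  7  8  9 10 11 12 13 14 15
G :  0  1  0  1  2  0  1  2  3  2  0  1  2  0  1  0
G_A(15) = 0.
Heap B, S = {1, 5, 7}:
n :  0  1  2  3  4  5  6  7  8  9 10 11 12 13 14 15 16 17 18 19
G :  0  1  0  1  0  1  0  1  0  1  0  1  0  1  0  1  0  1  0  1
G_B(19) = 1.
Combined Grundy value = 0 ⊕ 1 = 1.

1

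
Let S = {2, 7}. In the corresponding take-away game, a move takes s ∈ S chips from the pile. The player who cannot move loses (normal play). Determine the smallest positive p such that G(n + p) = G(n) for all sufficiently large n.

9

G(0) = 0
G(1) = mex{} = 0
G(2) = mex{0} = 1
G(3) = mex{0} = 1
G(4) = mex{1} = 0
G(5) = mex{1} = 0
G(6) = mex{0} = 1
G(7) = mex{0,0} = 1
G(8) = mex{1,0} = 2
G(9) = mex{1,1} = 0
G(10) = mex{2,1} = 0
G(11) = mex{0,0} = 1
G(12) = mex{0,0} = 1
G(13) = mex{1,1} = 0
G(14) = mex{1,1} = 0
G(15) = mex{0,2} = 1
G(16) = mex{0,0} = 1
G(17) = mex{1,0} = 2
G(18) = mex{1,1} = 0
G(19) = mex{2,1} = 0
G(n+9) = G(n) holds for n = 0,…,6 (a full window of length max(S) = 7), so the sequence is purely periodic with period 9.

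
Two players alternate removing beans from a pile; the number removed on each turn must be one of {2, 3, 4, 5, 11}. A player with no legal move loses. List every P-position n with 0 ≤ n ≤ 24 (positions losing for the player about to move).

0, 1, 7, 8, 14, 15, 21, 22

G(0) = 0
G(1) = mex{} = 0
G(2) = mex{0} = 1
G(3) = mex{0,0} = 1
G(4) = mex{1,0,0} = 2
G(5) = mex{1,1,0,0} = 2
G(6) = mex{2,1,1,0} = 3
G(7) = mex{2,2,1,1} = 0
G(8) = mex{3,2,2,1} = 0
G(9) = mex{0,3,2,2} = 1
G(10) = mex{0,0,3,2} = 1
G(11) = mex{1,0,0,3,0} = 2
G(12) = mex{1,1,0,0,0} = 2
G(13) = mex{2,1,1,0,1} = 3
G(14) = mex{2,2,1,1,1} = 0
G(15) = mex{3,2,2,1,2} = 0
G(16) = mex{0,3,2,2,2} = 1
G(17) = mex{0,0,3,2,3} = 1
G(18) = mex{1,0,0,3,0} = 2
G(19) = mex{1,1,0,0,0} = 2
G(20) = mex{2,1,1,0,1} = 3
G(21) = mex{2,2,1,1,1} = 0
G(22) = mex{3,2,2,1,2} = 0
G(23) = mex{0,3,2,2,2} = 1
G(24) = mex{0,0,3,2,3} = 1
P-positions are exactly the n with G(n) = 0.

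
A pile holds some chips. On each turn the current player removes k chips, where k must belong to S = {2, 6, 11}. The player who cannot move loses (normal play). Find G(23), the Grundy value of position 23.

n :  0  1  2  3  4  5  6  7  8  9 10 11 12 13 14 15 16 17 18 19 20 21 22 23
G :  0  0  1  1  0  0  1  1  0  0  1  1  2  0  3  1  2  0  0  1  1  0  0  1

1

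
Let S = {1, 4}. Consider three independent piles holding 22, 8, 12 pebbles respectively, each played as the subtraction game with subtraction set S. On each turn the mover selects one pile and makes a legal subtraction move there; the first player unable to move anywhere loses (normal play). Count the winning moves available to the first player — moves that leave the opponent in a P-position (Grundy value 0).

5

All piles use S = {1, 4}:
n :  0  1  2  3  4  5  6  7  8  9 10 11 12 13 14 15 16 17 18 19 20 21 22
G :  0  1  0  1  2  0  1  0  1  2  0  1  0  1  2  0  1  0  1  2  0  1  0
Pile A: G(22) = 0.
Pile B: G(8) = 1.
Pile C: G(12) = 0.
Combined Grundy value = 0 ⊕ 1 ⊕ 0 = 1.
A winning move leaves total XOR = 0, i.e. changes one component's Grundy value g to g ⊕ X where X is the current total.
Pile A: need g' = 0⊕1 = 1. Options: 22−1→G=1, 22−4→G=1. Hits: 2.
Pile B: need g' = 1⊕1 = 0. Options: 8−1→G=0, 8−4→G=2. Hits: 1.
Pile C: need g' = 0⊕1 = 1. Options: 12−1→G=1, 12−4→G=1. Hits: 2.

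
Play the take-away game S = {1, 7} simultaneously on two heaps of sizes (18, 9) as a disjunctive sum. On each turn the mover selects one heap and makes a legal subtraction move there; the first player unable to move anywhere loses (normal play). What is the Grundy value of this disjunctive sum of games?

All heaps use S = {1, 7}:
G(0) = 0
G(1) = mex{0} = 1
G(2) = mex{1} = 0
G(3) = mex{0} = 1
G(4) = mex{1} = 0
G(5) = mex{0} = 1
G(6) = mex{1} = 0
G(7) = mex{0,0} = 1
G(8) = mex{1,1} = 0
G(9) = mex{0,0} = 1
G(10) = mex{1,1} = 0
G(11) = mex{0,0} = 1
G(12) = mex{1,1} = 0
G(13) = mex{0,0} = 1
G(14) = mex{1,1} = 0
G(15) = mex{0,0} = 1
G(16) = mex{1,1} = 0
G(17) = mex{0,0} = 1
G(18) = mex{1,1} = 0
Heap A: G(18) = 0.
Heap B: G(9) = 1.
Combined Grundy value = 0 ⊕ 1 = 1.

1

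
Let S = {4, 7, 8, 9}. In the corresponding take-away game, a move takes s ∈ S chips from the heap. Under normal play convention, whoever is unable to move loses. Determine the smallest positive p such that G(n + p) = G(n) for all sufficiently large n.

13

n :  0  1  2  3  4  5  6  7  8  9 10 11 12 13 14 15 16 17 18 19 20 21 22 23 24 25 26 27
G :  0  0  0  0  1  1  1  1  2  2  2  2  3  0  0  0  0  1  1  1  1  2  2  2  2  3  0  0
G(n+13) = G(n) holds for n = 0,…,8 (a full window of length max(S) = 9), so the sequence is purely periodic with period 13.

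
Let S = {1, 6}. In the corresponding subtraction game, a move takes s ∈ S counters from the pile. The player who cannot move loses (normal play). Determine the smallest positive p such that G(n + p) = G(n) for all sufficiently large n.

7

G(0) = 0
G(1) = mex{0} = 1
G(2) = mex{1} = 0
G(3) = mex{0} = 1
G(4) = mex{1} = 0
G(5) = mex{0} = 1
G(6) = mex{1,0} = 2
G(7) = mex{2,1} = 0
G(8) = mex{0,0} = 1
G(9) = mex{1,1} = 0
G(10) = mex{0,0} = 1
G(11) = mex{1,1} = 0
G(12) = mex{0,2} = 1
G(13) = mex{1,0} = 2
G(14) = mex{2,1} = 0
G(15) = mex{0,0} = 1
G(n+7) = G(n) holds for n = 0,…,5 (a full window of length max(S) = 6), so the sequence is purely periodic with period 7.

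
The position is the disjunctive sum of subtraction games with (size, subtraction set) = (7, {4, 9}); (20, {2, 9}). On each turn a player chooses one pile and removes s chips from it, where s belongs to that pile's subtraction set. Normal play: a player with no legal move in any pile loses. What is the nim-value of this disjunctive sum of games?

3

Pile A, S = {4, 9}:
n : 0 1 2 3 4 5 6 7
G : 0 0 0 0 1 1 1 1
G_A(7) = 1.
Pile B, S = {2, 9}:
n :  0  1  2  3  4  5  6  7  8  9 10 11 12 13 14 15 16 17 18 19 20
G :  0  0  1  1  0  0  1  1  0  2  1  0  0  1  1  0  0  1  1  0  2
G_B(20) = 2.
Combined Grundy value = 1 ⊕ 2 = 3.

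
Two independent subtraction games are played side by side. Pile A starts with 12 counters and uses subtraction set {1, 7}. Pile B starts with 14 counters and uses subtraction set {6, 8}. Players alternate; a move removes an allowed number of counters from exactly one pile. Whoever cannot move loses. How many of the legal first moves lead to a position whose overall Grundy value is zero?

0

Pile A, S = {1, 7}:
G(0) = 0
G(1) = mex{0} = 1
G(2) = mex{1} = 0
G(3) = mex{0} = 1
G(4) = mex{1} = 0
G(5) = mex{0} = 1
G(6) = mex{1} = 0
G(7) = mex{0,0} = 1
G(8) = mex{1,1} = 0
G(9) = mex{0,0} = 1
G(10) = mex{1,1} = 0
G(11) = mex{0,0} = 1
G(12) = mex{1,1} = 0
G_A(12) = 0.
Pile B, S = {6, 8}:
n :  0  1  2  3  4  5  6  7  8  9 10 11 12 13 14
G :  0  0  0  0  0  0  1  1  1  1  1  1  2  2  0
G_B(14) = 0.
Combined Grundy value = 0 ⊕ 0 = 0.
A winning move leaves total XOR = 0, i.e. changes one component's Grundy value g to g ⊕ X where X is the current total.
Pile A: target g' = 0⊕0 = 0, but every legal move changes the Grundy value (mex property), so 0 moves.
Pile B: target g' = 0⊕0 = 0, but every legal move changes the Grundy value (mex property), so 0 moves.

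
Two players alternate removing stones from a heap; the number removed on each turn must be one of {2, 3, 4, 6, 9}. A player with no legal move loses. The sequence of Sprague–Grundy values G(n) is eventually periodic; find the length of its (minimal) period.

G(0) = 0
G(1) = mex{} = 0
G(2) = mex{0} = 1
G(3) = mex{0,0} = 1
G(4) = mex{1,0,0} = 2
G(5) = mex{1,1,0} = 2
G(6) = mex{2,1,1,0} = 3
G(7) = mex{2,2,1,0} = 3
G(8) = mex{3,2,2,1} = 0
G(9) = mex{3,3,2,1,0} = 4
G(10) = mex{0,3,3,2,0} = 1
G(11) = mex{4,0,3,2,1} = 5
G(12) = mex{1,4,0,3,1} = 2
G(13) = mex{5,1,4,3,2} = 0
G(14) = mex{2,5,1,0,2} = 3
G(15) = mex{0,2,5,4,3} = 1
G(16) = mex{3,0,2,1,3} = 4
G(17) = mex{1,3,0,5,0} = 2
G(18) = mex{4,1,3,2,4} = 0
G(19) = mex{2,4,1,0,1} = 3
G(20) = mex{0,2,4,3,5} = 1
G(21) = mex{3,0,2,1,2} = 4
G(22) = mex{1,3,0,4,0} = 2
G(23) = mex{4,1,3,2,3} = 0
G(24) = mex{2,4,1,0,1} = 3
G(25) = mex{0,2,4,3,4} = 1
G(26) = mex{3,0,2,1,2} = 4
G(27) = mex{1,3,0,4,0} = 2
From n = 12 onward G(n+5) = G(n); since this holds over max(S) = 9 consecutive positions the period is 5 (pre-period 12).

5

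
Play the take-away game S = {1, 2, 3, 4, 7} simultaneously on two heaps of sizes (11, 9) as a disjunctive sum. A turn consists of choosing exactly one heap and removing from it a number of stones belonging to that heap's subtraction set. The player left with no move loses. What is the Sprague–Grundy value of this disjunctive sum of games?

5

All heaps use S = {1, 2, 3, 4, 7}:
G(0) = 0
G(1) = mex{0} = 1
G(2) = mex{1,0} = 2
G(3) = mex{2,1,0} = 3
G(4) = mex{3,2,1,0} = 4
G(5) = mex{4,3,2,1} = 0
G(6) = mex{0,4,3,2} = 1
G(7) = mex{1,0,4,3,0} = 2
G(8) = mex{2,1,0,4,1} = 3
G(9) = mex{3,2,1,0,2} = 4
G(10) = mex{4,3,2,1,3} = 0
G(11) = mex{0,4,3,2,4} = 1
Heap A: G(11) = 1.
Heap B: G(9) = 4.
Combined Grundy value = 1 ⊕ 4 = 5.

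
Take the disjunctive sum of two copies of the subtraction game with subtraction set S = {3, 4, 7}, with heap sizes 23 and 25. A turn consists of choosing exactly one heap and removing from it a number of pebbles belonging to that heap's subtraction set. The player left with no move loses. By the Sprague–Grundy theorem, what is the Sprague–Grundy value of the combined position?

0

All heaps use S = {3, 4, 7}:
n :  0  1  2  3  4  5  6  7  8  9 10 11 12 13 14 15 16 17 18 19 20 21 22 23 24 25
G :  0  0  0  1  1  1  2  2  2  3  0  0  0  1  1  1  2  2  2  3  0  0  0  1  1  1
Heap A: G(23) = 1.
Heap B: G(25) = 1.
Combined Grundy value = 1 ⊕ 1 = 0.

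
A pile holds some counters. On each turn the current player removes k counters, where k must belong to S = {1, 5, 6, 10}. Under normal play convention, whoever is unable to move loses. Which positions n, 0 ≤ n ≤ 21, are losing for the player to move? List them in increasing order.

0, 2, 4, 11, 13, 15

G(0) = 0
G(1) = mex{0} = 1
G(2) = mex{1} = 0
G(3) = mex{0} = 1
G(4) = mex{1} = 0
G(5) = mex{0,0} = 1
G(6) = mex{1,1,0} = 2
G(7) = mex{2,0,1} = 3
G(8) = mex{3,1,0} = 2
G(9) = mex{2,0,1} = 3
G(10) = mex{3,1,0,0} = 2
G(11) = mex{2,2,1,1} = 0
G(12) = mex{0,3,2,0} = 1
G(13) = mex{1,2,3,1} = 0
G(14) = mex{0,3,2,0} = 1
G(15) = mex{1,2,3,1} = 0
G(16) = mex{0,0,2,2} = 1
G(17) = mex{1,1,0,3} = 2
G(18) = mex{2,0,1,2} = 3
G(19) = mex{3,1,0,3} = 2
G(20) = mex{2,0,1,2} = 3
G(21) = mex{3,1,0,0} = 2
P-positions are exactly the n with G(n) = 0.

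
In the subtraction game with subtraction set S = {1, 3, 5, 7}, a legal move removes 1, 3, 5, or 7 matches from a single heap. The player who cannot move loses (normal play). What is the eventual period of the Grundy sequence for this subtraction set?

2

G(0) = 0
G(1) = mex{0} = 1
G(2) = mex{1} = 0
G(3) = mex{0,0} = 1
G(4) = mex{1,1} = 0
G(5) = mex{0,0,0} = 1
G(6) = mex{1,1,1} = 0
G(7) = mex{0,0,0,0} = 1
G(8) = mex{1,1,1,1} = 0
G(9) = mex{0,0,0,0} = 1
G(10) = mex{1,1,1,1} = 0
G(11) = mex{0,0,0,0} = 1
G(12) = mex{1,1,1,1} = 0
G(13) = mex{0,0,0,0} = 1
G(14) = mex{1,1,1,1} = 0
G(n+2) = G(n) holds for n = 0,…,6 (a full window of length max(S) = 7), so the sequence is purely periodic with period 2.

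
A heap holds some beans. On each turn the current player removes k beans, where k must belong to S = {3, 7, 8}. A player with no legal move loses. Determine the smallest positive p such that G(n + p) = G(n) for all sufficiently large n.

5

n :  0  1  2  3  4  5  6  7  8  9 10 11 12 13 14 15 16 17 18 19 20 21 22 23 24 25
G :  0  0  0  1  1  1  0  2  2  1  3  0  0  2  1  1  0  0  2  1  1  0  0  2  1  1
From n = 11 onward G(n+5) = G(n); since this holds over max(S) = 8 consecutive positions the period is 5 (pre-period 11).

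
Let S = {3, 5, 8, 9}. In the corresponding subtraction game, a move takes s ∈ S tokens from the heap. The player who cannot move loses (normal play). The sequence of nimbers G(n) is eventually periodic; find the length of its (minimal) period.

12

G(0) = 0
G(1) = mex{} = 0
G(2) = mex{} = 0
G(3) = mex{0} = 1
G(4) = mex{0} = 1
G(5) = mex{0,0} = 1
G(6) = mex{1,0} = 2
G(7) = mex{1,0} = 2
G(8) = mex{1,1,0} = 2
G(9) = mex{2,1,0,0} = 3
G(10) = mex{2,1,0,0} = 3
G(11) = mex{2,2,1,0} = 3
G(12) = mex{3,2,1,1} = 0
G(13) = mex{3,2,1,1} = 0
G(14) = mex{3,3,2,1} = 0
G(15) = mex{0,3,2,2} = 1
G(16) = mex{0,3,2,2} = 1
G(17) = mex{0,0,3,2} = 1
G(18) = mex{1,0,3,3} = 2
G(19) = mex{1,0,3,3} = 2
G(20) = mex{1,1,0,3} = 2
G(21) = mex{2,1,0,0} = 3
G(22) = mex{2,1,0,0} = 3
G(23) = mex{2,2,1,0} = 3
G(24) = mex{3,2,1,1} = 0
G(25) = mex{3,2,1,1} = 0
G(n+12) = G(n) holds for n = 0,…,8 (a full window of length max(S) = 9), so the sequence is purely periodic with period 12.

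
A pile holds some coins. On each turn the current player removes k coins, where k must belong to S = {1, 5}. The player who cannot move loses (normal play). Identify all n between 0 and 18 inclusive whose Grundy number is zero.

0, 2, 4, 6, 8, 10, 12, 14, 16, 18

G(0) = 0
G(1) = mex{0} = 1
G(2) = mex{1} = 0
G(3) = mex{0} = 1
G(4) = mex{1} = 0
G(5) = mex{0,0} = 1
G(6) = mex{1,1} = 0
G(7) = mex{0,0} = 1
G(8) = mex{1,1} = 0
G(9) = mex{0,0} = 1
G(10) = mex{1,1} = 0
G(11) = mex{0,0} = 1
G(12) = mex{1,1} = 0
G(13) = mex{0,0} = 1
G(14) = mex{1,1} = 0
G(15) = mex{0,0} = 1
G(16) = mex{1,1} = 0
G(17) = mex{0,0} = 1
G(18) = mex{1,1} = 0
P-positions are exactly the n with G(n) = 0.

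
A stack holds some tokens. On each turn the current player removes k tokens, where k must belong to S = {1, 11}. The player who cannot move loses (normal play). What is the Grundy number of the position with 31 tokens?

1

G(0) = 0
G(1) = mex{0} = 1
G(2) = mex{1} = 0
G(3) = mex{0} = 1
G(4) = mex{1} = 0
G(5) = mex{0} = 1
G(6) = mex{1} = 0
G(7) = mex{0} = 1
G(8) = mex{1} = 0
G(9) = mex{0} = 1
G(10) = mex{1} = 0
G(11) = mex{0,0} = 1
G(12) = mex{1,1} = 0
G(13) = mex{0,0} = 1
G(14) = mex{1,1} = 0
G(15) = mex{0,0} = 1
G(16) = mex{1,1} = 0
G(17) = mex{0,0} = 1
G(18) = mex{1,1} = 0
G(19) = mex{0,0} = 1
G(20) = mex{1,1} = 0
G(21) = mex{0,0} = 1
G(22) = mex{1,1} = 0
G(23) = mex{0,0} = 1
G(24) = mex{1,1} = 0
G(25) = mex{0,0} = 1
G(26) = mex{1,1} = 0
G(27) = mex{0,0} = 1
G(28) = mex{1,1} = 0
G(29) = mex{0,0} = 1
G(30) = mex{1,1} = 0
G(31) = mex{0,0} = 1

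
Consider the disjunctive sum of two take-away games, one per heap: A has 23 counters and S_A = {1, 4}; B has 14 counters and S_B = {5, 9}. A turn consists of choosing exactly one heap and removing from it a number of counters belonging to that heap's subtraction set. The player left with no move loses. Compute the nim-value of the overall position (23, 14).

Heap A, S = {1, 4}:
G(0) = 0
G(1) = mex{0} = 1
G(2) = mex{1} = 0
G(3) = mex{0} = 1
G(4) = mex{1,0} = 2
G(5) = mex{2,1} = 0
G(6) = mex{0,0} = 1
G(7) = mex{1,1} = 0
G(8) = mex{0,2} = 1
G(9) = mex{1,0} = 2
G(10) = mex{2,1} = 0
G(11) = mex{0,0} = 1
G(12) = mex{1,1} = 0
G(13) = mex{0,2} = 1
G(14) = mex{1,0} = 2
G(15) = mex{2,1} = 0
G(16) = mex{0,0} = 1
G(17) = mex{1,1} = 0
G(18) = mex{0,2} = 1
G(19) = mex{1,0} = 2
G(20) = mex{2,1} = 0
G(21) = mex{0,0} = 1
G(22) = mex{1,1} = 0
G(23) = mex{0,2} = 1
G_A(23) = 1.
Heap B, S = {5, 9}:
n :  0  1  2  3  4  5  6  7  8  9 10 11 12 13 14
G :  0  0  0  0  0  1  1  1  1  1  2  2  2  2  0
G_B(14) = 0.
Combined Grundy value = 1 ⊕ 0 = 1.

1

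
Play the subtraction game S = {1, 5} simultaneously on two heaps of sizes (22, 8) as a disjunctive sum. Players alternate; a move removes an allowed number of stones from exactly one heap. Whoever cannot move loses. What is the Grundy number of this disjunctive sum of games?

0

All heaps use S = {1, 5}:
G(0) = 0
G(1) = mex{0} = 1
G(2) = mex{1} = 0
G(3) = mex{0} = 1
G(4) = mex{1} = 0
G(5) = mex{0,0} = 1
G(6) = mex{1,1} = 0
G(7) = mex{0,0} = 1
G(8) = mex{1,1} = 0
G(9) = mex{0,0} = 1
G(10) = mex{1,1} = 0
G(11) = mex{0,0} = 1
G(12) = mex{1,1} = 0
G(13) = mex{0,0} = 1
G(14) = mex{1,1} = 0
G(15) = mex{0,0} = 1
G(16) = mex{1,1} = 0
G(17) = mex{0,0} = 1
G(18) = mex{1,1} = 0
G(19) = mex{0,0} = 1
G(20) = mex{1,1} = 0
G(21) = mex{0,0} = 1
G(22) = mex{1,1} = 0
Heap A: G(22) = 0.
Heap B: G(8) = 0.
Combined Grundy value = 0 ⊕ 0 = 0.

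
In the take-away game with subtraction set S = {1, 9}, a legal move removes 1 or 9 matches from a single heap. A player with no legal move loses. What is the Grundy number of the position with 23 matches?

1

G(0) = 0
G(1) = mex{0} = 1
G(2) = mex{1} = 0
G(3) = mex{0} = 1
G(4) = mex{1} = 0
G(5) = mex{0} = 1
G(6) = mex{1} = 0
G(7) = mex{0} = 1
G(8) = mex{1} = 0
G(9) = mex{0,0} = 1
G(10) = mex{1,1} = 0
G(11) = mex{0,0} = 1
G(12) = mex{1,1} = 0
G(13) = mex{0,0} = 1
G(14) = mex{1,1} = 0
G(15) = mex{0,0} = 1
G(16) = mex{1,1} = 0
G(17) = mex{0,0} = 1
G(18) = mex{1,1} = 0
G(19) = mex{0,0} = 1
G(20) = mex{1,1} = 0
G(21) = mex{0,0} = 1
G(22) = mex{1,1} = 0
G(23) = mex{0,0} = 1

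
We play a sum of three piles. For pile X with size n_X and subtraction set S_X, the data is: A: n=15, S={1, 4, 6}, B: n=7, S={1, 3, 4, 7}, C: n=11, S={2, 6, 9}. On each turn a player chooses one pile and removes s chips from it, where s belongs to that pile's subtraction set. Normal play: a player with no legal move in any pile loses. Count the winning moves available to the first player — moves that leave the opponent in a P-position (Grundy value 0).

Pile A, S = {1, 4, 6}:
n :  0  1  2  3  4  5  6  7  8  9 10 11 12 13 14 15
G :  0  1  0  1  2  0  1  0  1  2  0  1  0  1  2  0
G_A(15) = 0.
Pile B, S = {1, 3, 4, 7}:
n : 0 1 2 3 4 5 6 7
G : 0 1 0 1 2 3 2 3
G_B(7) = 3.
Pile C, S = {2, 6, 9}:
n :  0  1  2  3  4  5  6  7  8  9 10 11
G :  0  0  1  1  0  0  1  1  0  2  1  3
G_C(11) = 3.
Combined Grundy value = 0 ⊕ 3 ⊕ 3 = 0.
A winning move leaves total XOR = 0, i.e. changes one component's Grundy value g to g ⊕ X where X is the current total.
Pile A: target g' = 0⊕0 = 0, but every legal move changes the Grundy value (mex property), so 0 moves.
Pile B: target g' = 3⊕0 = 3, but every legal move changes the Grundy value (mex property), so 0 moves.
Pile C: target g' = 3⊕0 = 3, but every legal move changes the Grundy value (mex property), so 0 moves.

0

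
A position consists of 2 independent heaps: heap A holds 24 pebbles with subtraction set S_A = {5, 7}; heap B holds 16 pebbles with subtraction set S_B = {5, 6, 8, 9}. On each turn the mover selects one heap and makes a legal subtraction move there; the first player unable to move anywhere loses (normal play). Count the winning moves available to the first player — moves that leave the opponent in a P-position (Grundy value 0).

0

Heap A, S = {5, 7}:
G(0) = 0
G(1) = mex{} = 0
G(2) = mex{} = 0
G(3) = mex{} = 0
G(4) = mex{} = 0
G(5) = mex{0} = 1
G(6) = mex{0} = 1
G(7) = mex{0,0} = 1
G(8) = mex{0,0} = 1
G(9) = mex{0,0} = 1
G(10) = mex{1,0} = 2
G(11) = mex{1,0} = 2
G(12) = mex{1,1} = 0
G(13) = mex{1,1} = 0
G(14) = mex{1,1} = 0
G(15) = mex{2,1} = 0
G(16) = mex{2,1} = 0
G(17) = mex{0,2} = 1
G(18) = mex{0,2} = 1
G(19) = mex{0,0} = 1
G(20) = mex{0,0} = 1
G(21) = mex{0,0} = 1
G(22) = mex{1,0} = 2
G(23) = mex{1,0} = 2
G(24) = mex{1,1} = 0
G_A(24) = 0.
Heap B, S = {5, 6, 8, 9}:
G(0) = 0
G(1) = mex{} = 0
G(2) = mex{} = 0
G(3) = mex{} = 0
G(4) = mex{} = 0
G(5) = mex{0} = 1
G(6) = mex{0,0} = 1
G(7) = mex{0,0} = 1
G(8) = mex{0,0,0} = 1
G(9) = mex{0,0,0,0} = 1
G(10) = mex{1,0,0,0} = 2
G(11) = mex{1,1,0,0} = 2
G(12) = mex{1,1,0,0} = 2
G(13) = mex{1,1,1,0} = 2
G(14) = mex{1,1,1,1} = 0
G(15) = mex{2,1,1,1} = 0
G(16) = mex{2,2,1,1} = 0
G_B(16) = 0.
Combined Grundy value = 0 ⊕ 0 = 0.
A winning move leaves total XOR = 0, i.e. changes one component's Grundy value g to g ⊕ X where X is the current total.
Heap A: target g' = 0⊕0 = 0, but every legal move changes the Grundy value (mex property), so 0 moves.
Heap B: target g' = 0⊕0 = 0, but every legal move changes the Grundy value (mex property), so 0 moves.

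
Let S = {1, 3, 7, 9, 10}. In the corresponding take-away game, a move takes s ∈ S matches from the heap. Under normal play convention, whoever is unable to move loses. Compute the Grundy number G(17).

G(0) = 0
G(1) = mex{0} = 1
G(2) = mex{1} = 0
G(3) = mex{0,0} = 1
G(4) = mex{1,1} = 0
G(5) = mex{0,0} = 1
G(6) = mex{1,1} = 0
G(7) = mex{0,0,0} = 1
G(8) = mex{1,1,1} = 0
G(9) = mex{0,0,0,0} = 1
G(10) = mex{1,1,1,1,0} = 2
G(11) = mex{2,0,0,0,1} = 3
G(12) = mex{3,1,1,1,0} = 2
G(13) = mex{2,2,0,0,1} = 3
G(14) = mex{3,3,1,1,0} = 2
G(15) = mex{2,2,0,0,1} = 3
G(16) = mex{3,3,1,1,0} = 2
G(17) = mex{2,2,2,0,1} = 3

3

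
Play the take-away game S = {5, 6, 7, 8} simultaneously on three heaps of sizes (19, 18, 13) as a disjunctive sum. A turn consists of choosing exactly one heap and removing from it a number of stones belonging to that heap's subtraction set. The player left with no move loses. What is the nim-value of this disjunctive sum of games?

0

All heaps use S = {5, 6, 7, 8}:
G(0) = 0
G(1) = mex{} = 0
G(2) = mex{} = 0
G(3) = mex{} = 0
G(4) = mex{} = 0
G(5) = mex{0} = 1
G(6) = mex{0,0} = 1
G(7) = mex{0,0,0} = 1
G(8) = mex{0,0,0,0} = 1
G(9) = mex{0,0,0,0} = 1
G(10) = mex{1,0,0,0} = 2
G(11) = mex{1,1,0,0} = 2
G(12) = mex{1,1,1,0} = 2
G(13) = mex{1,1,1,1} = 0
G(14) = mex{1,1,1,1} = 0
G(15) = mex{2,1,1,1} = 0
G(16) = mex{2,2,1,1} = 0
G(17) = mex{2,2,2,1} = 0
G(18) = mex{0,2,2,2} = 1
G(19) = mex{0,0,2,2} = 1
Heap A: G(19) = 1.
Heap B: G(18) = 1.
Heap C: G(13) = 0.
Combined Grundy value = 1 ⊕ 1 ⊕ 0 = 0.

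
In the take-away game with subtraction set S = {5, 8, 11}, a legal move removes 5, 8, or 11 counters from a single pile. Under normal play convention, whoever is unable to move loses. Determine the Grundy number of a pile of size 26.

2

n :  0  1  2  3  4  5  6  7  8  9 10 11 12 13 14 15 16 17 18 19 20 21 22 23 24 25 26
G :  0  0  0  0  0  1  1  1  1  1  2  2  2  2  2  3  0  0  0  0  0  1  1  1  1  1  2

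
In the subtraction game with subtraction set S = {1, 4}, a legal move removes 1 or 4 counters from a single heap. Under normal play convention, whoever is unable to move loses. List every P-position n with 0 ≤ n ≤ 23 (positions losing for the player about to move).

n :  0  1  2  3  4  5  6  7  8  9 10 11 12 13 14 15 16 17 18 19 20 21 22 23
G :  0  1  0  1  2  0  1  0  1  2  0  1  0  1  2  0  1  0  1  2  0  1  0  1
P-positions are exactly the n with G(n) = 0.

0, 2, 5, 7, 10, 12, 15, 17, 20, 22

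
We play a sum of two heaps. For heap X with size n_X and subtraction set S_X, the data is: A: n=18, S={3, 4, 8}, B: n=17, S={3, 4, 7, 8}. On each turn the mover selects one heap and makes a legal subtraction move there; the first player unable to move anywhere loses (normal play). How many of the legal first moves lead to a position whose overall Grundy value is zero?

0

Heap A, S = {3, 4, 8}:
G(0) = 0
G(1) = mex{} = 0
G(2) = mex{} = 0
G(3) = mex{0} = 1
G(4) = mex{0,0} = 1
G(5) = mex{0,0} = 1
G(6) = mex{1,0} = 2
G(7) = mex{1,1} = 0
G(8) = mex{1,1,0} = 2
G(9) = mex{2,1,0} = 3
G(10) = mex{0,2,0} = 1
G(11) = mex{2,0,1} = 3
G(12) = mex{3,2,1} = 0
G(13) = mex{1,3,1} = 0
G(14) = mex{3,1,2} = 0
G(15) = mex{0,3,0} = 1
G(16) = mex{0,0,2} = 1
G(17) = mex{0,0,3} = 1
G(18) = mex{1,0,1} = 2
G_A(18) = 2.
Heap B, S = {3, 4, 7, 8}:
G(0) = 0
G(1) = mex{} = 0
G(2) = mex{} = 0
G(3) = mex{0} = 1
G(4) = mex{0,0} = 1
G(5) = mex{0,0} = 1
G(6) = mex{1,0} = 2
G(7) = mex{1,1,0} = 2
G(8) = mex{1,1,0,0} = 2
G(9) = mex{2,1,0,0} = 3
G(10) = mex{2,2,1,0} = 3
G(11) = mex{2,2,1,1} = 0
G(12) = mex{3,2,1,1} = 0
G(13) = mex{3,3,2,1} = 0
G(14) = mex{0,3,2,2} = 1
G(15) = mex{0,0,2,2} = 1
G(16) = mex{0,0,3,2} = 1
G(17) = mex{1,0,3,3} = 2
G_B(17) = 2.
Combined Grundy value = 2 ⊕ 2 = 0.
A winning move leaves total XOR = 0, i.e. changes one component's Grundy value g to g ⊕ X where X is the current total.
Heap A: target g' = 2⊕0 = 2, but every legal move changes the Grundy value (mex property), so 0 moves.
Heap B: target g' = 2⊕0 = 2, but every legal move changes the Grundy value (mex property), so 0 moves.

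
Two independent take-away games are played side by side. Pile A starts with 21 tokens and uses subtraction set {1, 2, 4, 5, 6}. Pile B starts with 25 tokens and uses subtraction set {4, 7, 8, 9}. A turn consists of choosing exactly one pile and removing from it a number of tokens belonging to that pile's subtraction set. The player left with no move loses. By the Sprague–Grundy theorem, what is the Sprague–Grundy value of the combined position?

Pile A, S = {1, 2, 4, 5, 6}:
n :  0  1  2  3  4  5  6  7  8  9 10 11 12 13 14 15 16 17 18 19 20 21
G :  0  1  2  0  1  2  3  4  5  3  0  1  2  0  1  2  3  4  5  3  0  1
G_A(21) = 1.
Pile B, S = {4, 7, 8, 9}:
G(0) = 0
G(1) = mex{} = 0
G(2) = mex{} = 0
G(3) = mex{} = 0
G(4) = mex{0} = 1
G(5) = mex{0} = 1
G(6) = mex{0} = 1
G(7) = mex{0,0} = 1
G(8) = mex{1,0,0} = 2
G(9) = mex{1,0,0,0} = 2
G(10) = mex{1,0,0,0} = 2
G(11) = mex{1,1,0,0} = 2
G(12) = mex{2,1,1,0} = 3
G(13) = mex{2,1,1,1} = 0
G(14) = mex{2,1,1,1} = 0
G(15) = mex{2,2,1,1} = 0
G(16) = mex{3,2,2,1} = 0
G(17) = mex{0,2,2,2} = 1
G(18) = mex{0,2,2,2} = 1
G(19) = mex{0,3,2,2} = 1
G(20) = mex{0,0,3,2} = 1
G(21) = mex{1,0,0,3} = 2
G(22) = mex{1,0,0,0} = 2
G(23) = mex{1,0,0,0} = 2
G(24) = mex{1,1,0,0} = 2
G(25) = mex{2,1,1,0} = 3
G_B(25) = 3.
Combined Grundy value = 1 ⊕ 3 = 2.

2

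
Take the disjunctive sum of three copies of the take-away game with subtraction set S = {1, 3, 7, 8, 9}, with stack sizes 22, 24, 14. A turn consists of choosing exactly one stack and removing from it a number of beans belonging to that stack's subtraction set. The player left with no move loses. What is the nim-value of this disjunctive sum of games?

All stacks use S = {1, 3, 7, 8, 9}:
n :  0  1  2  3  4  5  6  7  8  9 10 11 12 13 14 15 16 17 18 19 20 21 22 23 24
G :  0  1  0  1  0  1  0  1  2  3  2  3  2  3  2  3  0  1  0  1  0  1  0  1  2
Stack A: G(22) = 0.
Stack B: G(24) = 2.
Stack C: G(14) = 2.
Combined Grundy value = 0 ⊕ 2 ⊕ 2 = 0.

0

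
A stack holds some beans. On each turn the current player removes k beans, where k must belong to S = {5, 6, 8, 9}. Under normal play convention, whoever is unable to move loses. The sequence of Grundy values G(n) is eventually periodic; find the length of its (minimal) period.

14

n :  0  1  2  3  4  5  6  7  8  9 10 11 12 13 14 15 16 17 18 19 20 21 22 23 24 25 26 27 28 29
G :  0  0  0  0  0  1  1  1  1  1  2  2  2  2  0  0  0  0  0  1  1  1  1  1  2  2  2  2  0  0
G(n+14) = G(n) holds for n = 0,…,8 (a full window of length max(S) = 9), so the sequence is purely periodic with period 14.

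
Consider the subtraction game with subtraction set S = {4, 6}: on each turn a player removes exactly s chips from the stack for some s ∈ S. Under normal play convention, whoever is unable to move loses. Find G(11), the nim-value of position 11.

G(0) = 0
G(1) = mex{} = 0
G(2) = mex{} = 0
G(3) = mex{} = 0
G(4) = mex{0} = 1
G(5) = mex{0} = 1
G(6) = mex{0,0} = 1
G(7) = mex{0,0} = 1
G(8) = mex{1,0} = 2
G(9) = mex{1,0} = 2
G(10) = mex{1,1} = 0
G(11) = mex{1,1} = 0

0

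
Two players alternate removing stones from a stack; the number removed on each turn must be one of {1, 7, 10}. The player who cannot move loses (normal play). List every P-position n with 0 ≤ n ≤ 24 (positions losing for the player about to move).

G(0) = 0
G(1) = mex{0} = 1
G(2) = mex{1} = 0
G(3) = mex{0} = 1
G(4) = mex{1} = 0
G(5) = mex{0} = 1
G(6) = mex{1} = 0
G(7) = mex{0,0} = 1
G(8) = mex{1,1} = 0
G(9) = mex{0,0} = 1
G(10) = mex{1,1,0} = 2
G(11) = mex{2,0,1} = 3
G(12) = mex{3,1,0} = 2
G(13) = mex{2,0,1} = 3
G(14) = mex{3,1,0} = 2
G(15) = mex{2,0,1} = 3
G(16) = mex{3,1,0} = 2
G(17) = mex{2,2,1} = 0
G(18) = mex{0,3,0} = 1
G(19) = mex{1,2,1} = 0
G(20) = mex{0,3,2} = 1
G(21) = mex{1,2,3} = 0
G(22) = mex{0,3,2} = 1
G(23) = mex{1,2,3} = 0
G(24) = mex{0,0,2} = 1
P-positions are exactly the n with G(n) = 0.

0, 2, 4, 6, 8, 17, 19, 21, 23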